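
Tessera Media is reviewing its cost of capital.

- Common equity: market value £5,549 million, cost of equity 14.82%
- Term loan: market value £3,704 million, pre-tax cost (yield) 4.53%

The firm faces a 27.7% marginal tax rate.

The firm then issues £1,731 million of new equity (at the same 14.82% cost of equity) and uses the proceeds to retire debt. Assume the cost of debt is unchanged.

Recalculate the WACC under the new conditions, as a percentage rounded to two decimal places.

After the change:
Total capital V = 7280 + 1973 = 9253.
Equity: weight = 7280/9253 = 0.7868; cost = 14.82%.
Term loan: weight = 1973/9253 = 0.2132; after-tax cost = 4.53% × (1 − 27.7%) = 3.2752%.
WACC = 0.7868 × 14.8200% + 0.2132 × 3.2752% = 12.3583%.

12.36%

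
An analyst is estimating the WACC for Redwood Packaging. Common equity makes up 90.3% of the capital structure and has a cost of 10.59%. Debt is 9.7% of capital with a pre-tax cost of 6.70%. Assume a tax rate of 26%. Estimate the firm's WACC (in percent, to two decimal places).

After-tax cost of debt = 6.7% × (1 − 26%) = 4.9580%.
WACC = 0.903 × 10.5900% + 0.097 × 4.9580% = 10.0437%.

10.04%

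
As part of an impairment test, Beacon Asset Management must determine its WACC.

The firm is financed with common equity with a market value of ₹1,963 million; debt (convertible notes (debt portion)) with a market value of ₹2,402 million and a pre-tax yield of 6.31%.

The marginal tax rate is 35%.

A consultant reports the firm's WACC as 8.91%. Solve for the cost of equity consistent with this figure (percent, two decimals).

Total capital V = 1963 + 2402 = 4365.
Equity weight = 1963/4365 = 0.4497.
Convertible notes (debt portion) weight = 2402/4365 = 0.5503.
Debt contribution = 0.5503 × 6.31% × (1 − 35%) = 2.2570%.
Required equity contribution = 8.91% − 2.2570% = 6.6530%.
Re = 6.6530% / 0.4497 = 14.7939%.

14.79%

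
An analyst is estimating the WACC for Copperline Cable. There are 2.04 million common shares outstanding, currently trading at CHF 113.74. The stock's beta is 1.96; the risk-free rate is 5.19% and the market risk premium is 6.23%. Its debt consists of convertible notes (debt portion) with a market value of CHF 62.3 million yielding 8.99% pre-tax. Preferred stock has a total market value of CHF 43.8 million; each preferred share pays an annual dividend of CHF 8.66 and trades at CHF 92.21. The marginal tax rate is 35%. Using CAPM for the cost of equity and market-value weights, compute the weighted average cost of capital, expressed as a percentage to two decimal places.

14.23%

Cost of equity via CAPM: Re = 5.19% + 1.96 × 6.23% = 17.4008%.
Cost of preferred: Rp = 8.66 / 92.21 = 9.3916%.
Market value of equity E = 113.74 × 2.04m = 232.0296m.
Total capital V = 232.0296 + 43.8 + 62.3 = 338.1296.
Equity: weight = 232.0296/338.1296 = 0.6862; cost = 17.4008%.
Preferred: weight = 43.8/338.1296 = 0.1295; cost = 9.3916%.
Convertible notes (debt portion): weight = 62.3/338.1296 = 0.1842; after-tax cost = 8.99% × (1 − 35%) = 5.8435%.
WACC = 0.6862 × 17.4008% + 0.1295 × 9.3916% + 0.1842 × 5.8435% = 14.2339%.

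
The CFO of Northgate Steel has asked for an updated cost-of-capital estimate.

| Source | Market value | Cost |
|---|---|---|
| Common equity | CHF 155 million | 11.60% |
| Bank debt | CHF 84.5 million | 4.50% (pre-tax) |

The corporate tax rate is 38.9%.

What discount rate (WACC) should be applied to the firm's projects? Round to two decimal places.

8.48%

Total capital V = 155 + 84.5 = 239.5.
Equity: weight = 155/239.5 = 0.6472; cost = 11.6%.
Bank debt: weight = 84.5/239.5 = 0.3528; after-tax cost = 4.5% × (1 − 38.9%) = 2.7495%.
WACC = 0.6472 × 11.6000% + 0.3528 × 2.7495% = 8.4774%.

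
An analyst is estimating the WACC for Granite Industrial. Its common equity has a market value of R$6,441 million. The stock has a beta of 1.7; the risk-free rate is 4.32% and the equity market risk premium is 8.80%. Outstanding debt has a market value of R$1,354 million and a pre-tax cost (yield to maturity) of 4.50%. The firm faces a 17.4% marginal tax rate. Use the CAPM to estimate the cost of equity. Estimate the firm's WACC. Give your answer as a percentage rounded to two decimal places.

Cost of equity via CAPM: Re = 4.32% + 1.7 × 8.8% = 19.2800%.
Total capital V = 6441 + 1354 = 7795.
Equity: weight = 6441/7795 = 0.8263; cost = 19.28%.
Debt: weight = 1354/7795 = 0.1737; after-tax cost = 4.5% × (1 − 17.4%) = 3.7170%.
WACC = 0.8263 × 19.2800% + 0.1737 × 3.7170% = 16.5767%.

16.58%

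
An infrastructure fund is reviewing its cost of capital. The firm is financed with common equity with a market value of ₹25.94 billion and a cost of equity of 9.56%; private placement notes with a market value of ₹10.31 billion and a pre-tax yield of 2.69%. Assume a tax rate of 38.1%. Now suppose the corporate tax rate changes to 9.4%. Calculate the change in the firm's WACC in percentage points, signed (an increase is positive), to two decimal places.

Current WACC:
Total capital V = 25.94 + 10.31 = 36.25.
Equity: weight = 25.94/36.25 = 0.7156; cost = 9.56%.
Private placement notes: weight = 10.31/36.25 = 0.2844; after-tax cost = 2.69% × (1 − 38.1%) = 1.6651%.
WACC = 0.7156 × 9.5600% + 0.2844 × 1.6651% = 7.3146%.
After the change:
Total capital V = 25.94 + 10.31 = 36.25.
Equity: weight = 25.94/36.25 = 0.7156; cost = 9.56%.
Private placement notes: weight = 10.31/36.25 = 0.2844; after-tax cost = 2.69% × (1 − 9.4%) = 2.4371%.
WACC = 0.7156 × 9.5600% + 0.2844 × 2.4371% = 7.5342%.
Change in WACC = 7.5342% − 7.3146% = 0.2196 pp.

+0.22 pp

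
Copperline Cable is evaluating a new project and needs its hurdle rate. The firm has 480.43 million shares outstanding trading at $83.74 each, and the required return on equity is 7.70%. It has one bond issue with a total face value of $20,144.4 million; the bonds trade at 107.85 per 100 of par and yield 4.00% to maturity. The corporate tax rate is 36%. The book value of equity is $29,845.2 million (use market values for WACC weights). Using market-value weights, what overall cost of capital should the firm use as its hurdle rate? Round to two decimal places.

Market value of equity E = 83.74 × 480.43m = 40231.2082m. Market value of debt D = 20144.4m × 107.85/100 = 21725.7354m.
Total capital V = 40231.2082 + 21725.7354 = 61956.9436.
Equity: weight = 40231.2082/61956.9436 = 0.6493; cost = 7.7%.
Bonds outstanding: weight = 21725.7354/61956.9436 = 0.3507; after-tax cost = 4% × (1 − 36%) = 2.5600%.
WACC = 0.6493 × 7.7000% + 0.3507 × 2.5600% = 5.8976%.

5.90%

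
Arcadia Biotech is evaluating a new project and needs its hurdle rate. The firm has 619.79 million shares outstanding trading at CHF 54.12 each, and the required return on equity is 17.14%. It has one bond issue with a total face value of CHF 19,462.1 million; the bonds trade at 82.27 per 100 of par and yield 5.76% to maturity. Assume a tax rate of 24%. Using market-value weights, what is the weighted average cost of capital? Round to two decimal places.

Market value of equity E = 54.12 × 619.79m = 33543.0348m. Market value of debt D = 19462.1m × 82.27/100 = 16011.46967m.
Total capital V = 33543.0348 + 16011.46967 = 49554.50447.
Equity: weight = 33543.0348/49554.50447 = 0.6769; cost = 17.14%.
Bonds outstanding: weight = 16011.46967/49554.50447 = 0.3231; after-tax cost = 5.76% × (1 − 24%) = 4.3776%.
WACC = 0.6769 × 17.1400% + 0.3231 × 4.3776% = 13.0164%.

13.02%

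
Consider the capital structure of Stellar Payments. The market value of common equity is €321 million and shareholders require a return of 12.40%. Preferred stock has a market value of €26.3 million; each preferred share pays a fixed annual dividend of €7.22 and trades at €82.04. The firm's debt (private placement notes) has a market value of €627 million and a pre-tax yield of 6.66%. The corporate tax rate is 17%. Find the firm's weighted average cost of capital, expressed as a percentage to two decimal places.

Cost of preferred: Rp = 7.22 / 82.04 = 8.8006%.
Total capital V = 321 + 26.3 + 627 = 974.3.
Equity: weight = 321/974.3 = 0.3295; cost = 12.4%.
Preferred: weight = 26.3/974.3 = 0.0270; cost = 8.8006%.
Private placement notes: weight = 627/974.3 = 0.6435; after-tax cost = 6.66% × (1 − 17%) = 5.5278%.
WACC = 0.3295 × 12.4000% + 0.0270 × 8.8006% + 0.6435 × 5.5278% = 7.8803%.

7.88%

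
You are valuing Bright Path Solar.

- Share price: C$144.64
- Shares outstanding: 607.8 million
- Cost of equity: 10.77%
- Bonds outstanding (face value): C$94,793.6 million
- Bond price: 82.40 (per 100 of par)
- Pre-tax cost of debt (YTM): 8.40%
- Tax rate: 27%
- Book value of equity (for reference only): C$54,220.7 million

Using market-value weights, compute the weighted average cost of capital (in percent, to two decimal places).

Market value of equity E = 144.64 × 607.8m = 87912.192m. Market value of debt D = 94793.6m × 82.4/100 = 78109.9264m.
Total capital V = 87912.192 + 78109.9264 = 166022.1184.
Equity: weight = 87912.192/166022.1184 = 0.5295; cost = 10.77%.
Bonds outstanding: weight = 78109.9264/166022.1184 = 0.4705; after-tax cost = 8.4% × (1 − 27%) = 6.1320%.
WACC = 0.5295 × 10.7700% + 0.4705 × 6.1320% = 8.5879%.

8.59%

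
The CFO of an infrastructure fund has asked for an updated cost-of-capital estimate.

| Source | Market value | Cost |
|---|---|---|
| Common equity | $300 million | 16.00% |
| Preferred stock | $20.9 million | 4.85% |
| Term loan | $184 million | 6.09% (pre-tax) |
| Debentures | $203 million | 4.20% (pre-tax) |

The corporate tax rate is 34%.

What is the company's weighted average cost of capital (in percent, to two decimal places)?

Total capital V = 300 + 20.9 + 184 + 203 = 707.9.
Equity: weight = 300/707.9 = 0.4238; cost = 16%.
Preferred: weight = 20.9/707.9 = 0.0295; cost = 4.85%.
Term loan: weight = 184/707.9 = 0.2599; after-tax cost = 6.09% × (1 − 34%) = 4.0194%.
Debentures: weight = 203/707.9 = 0.2868; after-tax cost = 4.2% × (1 − 34%) = 2.7720%.
WACC = 0.4238 × 16.0000% + 0.0295 × 4.8500% + 0.2599 × 4.0194% + 0.2868 × 2.7720% = 8.7635%.

8.76%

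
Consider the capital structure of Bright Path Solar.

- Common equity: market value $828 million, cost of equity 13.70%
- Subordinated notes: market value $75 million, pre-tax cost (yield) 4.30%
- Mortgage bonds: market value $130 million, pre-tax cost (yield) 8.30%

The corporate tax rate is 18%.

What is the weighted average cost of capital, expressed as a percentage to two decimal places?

Total capital V = 828 + 75 + 130 = 1033.
Equity: weight = 828/1033 = 0.8015; cost = 13.7%.
Subordinated notes: weight = 75/1033 = 0.0726; after-tax cost = 4.3% × (1 − 18%) = 3.5260%.
Mortgage bonds: weight = 130/1033 = 0.1258; after-tax cost = 8.3% × (1 − 18%) = 6.8060%.
WACC = 0.8015 × 13.7000% + 0.0726 × 3.5260% + 0.1258 × 6.8060% = 12.0937%.

12.09%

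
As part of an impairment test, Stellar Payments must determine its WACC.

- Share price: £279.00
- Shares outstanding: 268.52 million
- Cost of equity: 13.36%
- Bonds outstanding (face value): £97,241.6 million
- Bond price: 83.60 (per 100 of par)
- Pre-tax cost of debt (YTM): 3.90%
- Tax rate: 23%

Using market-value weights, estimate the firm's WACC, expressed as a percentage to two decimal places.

Market value of equity E = 279.0 × 268.52m = 74917.08m. Market value of debt D = 97241.6m × 83.6/100 = 81293.9776m.
Total capital V = 74917.08 + 81293.9776 = 156211.0576.
Equity: weight = 74917.08/156211.0576 = 0.4796; cost = 13.36%.
Bonds outstanding: weight = 81293.9776/156211.0576 = 0.5204; after-tax cost = 3.9% × (1 − 23%) = 3.0030%.
WACC = 0.4796 × 13.3600% + 0.5204 × 3.0030% = 7.9701%.

7.97%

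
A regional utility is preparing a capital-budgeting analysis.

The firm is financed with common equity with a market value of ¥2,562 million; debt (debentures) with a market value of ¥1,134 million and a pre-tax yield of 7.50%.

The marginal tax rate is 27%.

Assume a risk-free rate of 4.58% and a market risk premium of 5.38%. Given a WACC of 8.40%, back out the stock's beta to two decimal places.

Total capital V = 2562 + 1134 = 3696.
Equity weight = 2562/3696 = 0.6932.
Debentures weight = 1134/3696 = 0.3068.
Debt contribution = 0.3068 × 7.5% × (1 − 27%) = 1.6798%.
Required equity contribution = 8.4% − 1.6798% = 6.7202%  ⇒  Re = 9.6947%.
CAPM: 9.6947% = 4.58% + β × 5.38%  ⇒  β = 0.9507.

0.95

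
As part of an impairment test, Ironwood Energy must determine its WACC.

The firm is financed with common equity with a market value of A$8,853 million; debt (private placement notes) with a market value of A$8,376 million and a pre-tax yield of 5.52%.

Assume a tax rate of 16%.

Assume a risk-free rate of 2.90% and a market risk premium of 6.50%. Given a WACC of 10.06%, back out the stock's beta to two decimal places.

1.89

Total capital V = 8853 + 8376 = 17229.
Equity weight = 8853/17229 = 0.5138.
Private placement notes weight = 8376/17229 = 0.4862.
Debt contribution = 0.4862 × 5.52% × (1 − 16%) = 2.2542%.
Required equity contribution = 10.06% − 2.2542% = 7.8058%  ⇒  Re = 15.1910%.
CAPM: 15.1910% = 2.9% + β × 6.5%  ⇒  β = 1.8909.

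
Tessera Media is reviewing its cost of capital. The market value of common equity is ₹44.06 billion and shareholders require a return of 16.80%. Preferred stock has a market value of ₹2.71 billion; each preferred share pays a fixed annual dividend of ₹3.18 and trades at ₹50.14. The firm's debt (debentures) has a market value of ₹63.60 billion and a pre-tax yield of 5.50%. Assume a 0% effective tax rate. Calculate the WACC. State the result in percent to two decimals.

Cost of preferred: Rp = 3.18 / 50.14 = 6.3422%.
Total capital V = 44.06 + 2.71 + 63.6 = 110.37.
Equity: weight = 44.06/110.37 = 0.3992; cost = 16.8%.
Preferred: weight = 2.71/110.37 = 0.0246; cost = 6.3422%.
Debentures: weight = 63.6/110.37 = 0.5762; after-tax cost = 5.5% × (1 − 0%) = 5.5000%.
WACC = 0.3992 × 16.8000% + 0.0246 × 6.3422% + 0.5762 × 5.5000% = 10.0317%.

10.03%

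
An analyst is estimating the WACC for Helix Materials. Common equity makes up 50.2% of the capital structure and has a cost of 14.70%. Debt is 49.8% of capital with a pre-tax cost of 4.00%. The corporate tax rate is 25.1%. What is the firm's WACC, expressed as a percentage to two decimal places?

After-tax cost of debt = 4% × (1 − 25.1%) = 2.9960%.
WACC = 0.502 × 14.7000% + 0.498 × 2.9960% = 8.8714%.

8.87%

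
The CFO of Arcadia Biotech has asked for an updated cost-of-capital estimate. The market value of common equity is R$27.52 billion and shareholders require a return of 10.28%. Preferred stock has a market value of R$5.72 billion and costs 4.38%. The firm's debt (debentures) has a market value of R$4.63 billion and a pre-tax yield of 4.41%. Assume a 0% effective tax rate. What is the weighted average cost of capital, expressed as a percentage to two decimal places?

8.67%

Total capital V = 27.52 + 5.72 + 4.63 = 37.87.
Equity: weight = 27.52/37.87 = 0.7267; cost = 10.28%.
Preferred: weight = 5.72/37.87 = 0.1510; cost = 4.38%.
Debentures: weight = 4.63/37.87 = 0.1223; after-tax cost = 4.41% × (1 − 0%) = 4.4100%.
WACC = 0.7267 × 10.2800% + 0.1510 × 4.3800% + 0.1223 × 4.4100% = 8.6712%.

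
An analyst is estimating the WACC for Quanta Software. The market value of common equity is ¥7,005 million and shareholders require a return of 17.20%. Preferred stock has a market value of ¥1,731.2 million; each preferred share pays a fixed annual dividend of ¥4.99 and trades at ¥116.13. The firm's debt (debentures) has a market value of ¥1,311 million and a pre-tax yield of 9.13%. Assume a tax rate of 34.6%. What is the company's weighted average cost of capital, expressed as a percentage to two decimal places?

13.51%

Cost of preferred: Rp = 4.99 / 116.13 = 4.2969%.
Total capital V = 7005 + 1731.2 + 1311 = 10047.2.
Equity: weight = 7005/10047.2 = 0.6972; cost = 17.2%.
Preferred: weight = 1731.2/10047.2 = 0.1723; cost = 4.2969%.
Debentures: weight = 1311/10047.2 = 0.1305; after-tax cost = 9.13% × (1 − 34.6%) = 5.9710%.
WACC = 0.6972 × 17.2000% + 0.1723 × 4.2969% + 0.1305 × 5.9710% = 13.5115%.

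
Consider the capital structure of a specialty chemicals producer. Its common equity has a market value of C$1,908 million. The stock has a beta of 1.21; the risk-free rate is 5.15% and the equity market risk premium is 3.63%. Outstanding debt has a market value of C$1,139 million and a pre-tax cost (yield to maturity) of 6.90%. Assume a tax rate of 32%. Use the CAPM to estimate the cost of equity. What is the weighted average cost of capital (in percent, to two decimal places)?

7.73%

Cost of equity via CAPM: Re = 5.15% + 1.21 × 3.63% = 9.5423%.
Total capital V = 1908 + 1139 = 3047.
Equity: weight = 1908/3047 = 0.6262; cost = 9.5423%.
Debt: weight = 1139/3047 = 0.3738; after-tax cost = 6.9% × (1 − 32%) = 4.6920%.
WACC = 0.6262 × 9.5423% + 0.3738 × 4.6920% = 7.7292%.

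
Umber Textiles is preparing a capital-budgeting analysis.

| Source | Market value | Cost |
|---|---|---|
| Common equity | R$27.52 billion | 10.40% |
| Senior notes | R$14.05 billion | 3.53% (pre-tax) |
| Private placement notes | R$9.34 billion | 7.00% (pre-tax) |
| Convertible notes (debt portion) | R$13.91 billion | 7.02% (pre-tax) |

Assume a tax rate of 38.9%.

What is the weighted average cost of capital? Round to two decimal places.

Total capital V = 27.52 + 14.05 + 9.34 + 13.91 = 64.82.
Equity: weight = 27.52/64.82 = 0.4246; cost = 10.4%.
Senior notes: weight = 14.05/64.82 = 0.2168; after-tax cost = 3.53% × (1 − 38.9%) = 2.1568%.
Private placement notes: weight = 9.34/64.82 = 0.1441; after-tax cost = 7% × (1 − 38.9%) = 4.2770%.
Convertible notes (debt portion): weight = 13.91/64.82 = 0.2146; after-tax cost = 7.02% × (1 − 38.9%) = 4.2892%.
WACC = 0.4246 × 10.4000% + 0.2168 × 2.1568% + 0.1441 × 4.2770% + 0.2146 × 4.2892% = 6.4196%.

6.42%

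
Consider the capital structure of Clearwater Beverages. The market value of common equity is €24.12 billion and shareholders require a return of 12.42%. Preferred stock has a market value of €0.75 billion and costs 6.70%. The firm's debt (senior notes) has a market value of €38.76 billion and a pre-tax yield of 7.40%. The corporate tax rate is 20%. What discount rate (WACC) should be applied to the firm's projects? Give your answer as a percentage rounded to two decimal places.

Total capital V = 24.12 + 0.75 + 38.76 = 63.63.
Equity: weight = 24.12/63.63 = 0.3791; cost = 12.42%.
Preferred: weight = 0.75/63.63 = 0.0118; cost = 6.7%.
Senior notes: weight = 38.76/63.63 = 0.6091; after-tax cost = 7.4% × (1 − 20%) = 5.9200%.
WACC = 0.3791 × 12.4200% + 0.0118 × 6.7000% + 0.6091 × 5.9200% = 8.3931%.

8.39%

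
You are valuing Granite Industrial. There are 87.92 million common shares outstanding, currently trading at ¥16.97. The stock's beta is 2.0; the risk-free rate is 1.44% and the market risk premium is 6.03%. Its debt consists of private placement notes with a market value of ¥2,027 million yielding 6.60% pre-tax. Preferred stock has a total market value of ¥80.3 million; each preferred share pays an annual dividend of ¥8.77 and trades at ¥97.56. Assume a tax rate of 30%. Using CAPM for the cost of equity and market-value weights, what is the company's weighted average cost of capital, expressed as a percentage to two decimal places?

8.40%

Cost of equity via CAPM: Re = 1.44% + 2.0 × 6.03% = 13.5000%.
Cost of preferred: Rp = 8.77 / 97.56 = 8.9893%.
Market value of equity E = 16.97 × 87.92m = 1492.0024m.
Total capital V = 1492.0024 + 80.3 + 2027 = 3599.3024.
Equity: weight = 1492.0024/3599.3024 = 0.4145; cost = 13.5%.
Preferred: weight = 80.3/3599.3024 = 0.0223; cost = 8.9893%.
Private placement notes: weight = 2027/3599.3024 = 0.5632; after-tax cost = 6.6% × (1 − 30%) = 4.6200%.
WACC = 0.4145 × 13.5000% + 0.0223 × 8.9893% + 0.5632 × 4.6200% = 8.3985%.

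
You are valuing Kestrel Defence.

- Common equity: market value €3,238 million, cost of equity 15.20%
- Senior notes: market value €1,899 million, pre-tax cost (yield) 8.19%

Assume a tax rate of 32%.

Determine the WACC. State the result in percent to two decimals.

11.64%

Total capital V = 3238 + 1899 = 5137.
Equity: weight = 3238/5137 = 0.6303; cost = 15.2%.
Senior notes: weight = 1899/5137 = 0.3697; after-tax cost = 8.19% × (1 − 32%) = 5.5692%.
WACC = 0.6303 × 15.2000% + 0.3697 × 5.5692% = 11.6398%.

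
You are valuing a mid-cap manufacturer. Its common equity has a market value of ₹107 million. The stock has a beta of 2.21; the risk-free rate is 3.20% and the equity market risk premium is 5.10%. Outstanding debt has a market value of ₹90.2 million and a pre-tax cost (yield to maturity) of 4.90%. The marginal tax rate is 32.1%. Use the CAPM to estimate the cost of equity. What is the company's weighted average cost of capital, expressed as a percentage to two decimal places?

Cost of equity via CAPM: Re = 3.2% + 2.21 × 5.1% = 14.4710%.
Total capital V = 107 + 90.2 = 197.2.
Equity: weight = 107/197.2 = 0.5426; cost = 14.471%.
Debt: weight = 90.2/197.2 = 0.4574; after-tax cost = 4.9% × (1 − 32.1%) = 3.3271%.
WACC = 0.5426 × 14.4710% + 0.4574 × 3.3271% = 9.3737%.

9.37%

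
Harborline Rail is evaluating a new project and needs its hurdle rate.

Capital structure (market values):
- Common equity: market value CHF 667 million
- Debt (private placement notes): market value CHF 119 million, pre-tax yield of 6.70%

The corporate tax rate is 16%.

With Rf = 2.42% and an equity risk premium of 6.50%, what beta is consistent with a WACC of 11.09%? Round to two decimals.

Total capital V = 667 + 119 = 786.
Equity weight = 667/786 = 0.8486.
Private placement notes weight = 119/786 = 0.1514.
Debt contribution = 0.1514 × 6.7% × (1 − 16%) = 0.8521%.
Required equity contribution = 11.09% − 0.8521% = 10.2379%  ⇒  Re = 12.0645%.
CAPM: 12.0645% = 2.42% + β × 6.5%  ⇒  β = 1.4838.

1.48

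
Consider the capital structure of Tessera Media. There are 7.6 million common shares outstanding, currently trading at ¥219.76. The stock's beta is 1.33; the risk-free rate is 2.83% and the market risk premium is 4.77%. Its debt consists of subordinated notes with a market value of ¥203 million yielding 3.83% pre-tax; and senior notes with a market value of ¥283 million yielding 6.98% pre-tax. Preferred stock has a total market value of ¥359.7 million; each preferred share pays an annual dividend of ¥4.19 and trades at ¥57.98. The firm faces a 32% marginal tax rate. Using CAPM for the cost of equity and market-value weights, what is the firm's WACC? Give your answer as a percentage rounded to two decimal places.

7.87%

Cost of equity via CAPM: Re = 2.83% + 1.33 × 4.77% = 9.1741%.
Cost of preferred: Rp = 4.19 / 57.98 = 7.2266%.
Market value of equity E = 219.76 × 7.6m = 1670.176m.
Total capital V = 1670.176 + 359.7 + 203 + 283 = 2515.876.
Equity: weight = 1670.176/2515.876 = 0.6639; cost = 9.1741%.
Preferred: weight = 359.7/2515.876 = 0.1430; cost = 7.2266%.
Subordinated notes: weight = 203/2515.876 = 0.0807; after-tax cost = 3.83% × (1 − 32%) = 2.6044%.
Senior notes: weight = 283/2515.876 = 0.1125; after-tax cost = 6.98% × (1 − 32%) = 4.7464%.
WACC = 0.6639 × 9.1741% + 0.1430 × 7.2266% + 0.0807 × 2.6044% + 0.1125 × 4.7464% = 7.8675%.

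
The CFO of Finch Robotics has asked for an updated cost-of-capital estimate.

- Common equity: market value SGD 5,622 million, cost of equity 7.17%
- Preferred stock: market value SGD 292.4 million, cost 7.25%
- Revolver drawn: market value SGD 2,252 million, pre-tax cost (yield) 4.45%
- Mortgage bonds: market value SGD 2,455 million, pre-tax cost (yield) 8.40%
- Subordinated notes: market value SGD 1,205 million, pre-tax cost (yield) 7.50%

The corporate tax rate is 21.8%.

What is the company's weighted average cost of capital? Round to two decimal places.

Total capital V = 5622 + 292.4 + 2252 + 2455 + 1205 = 11826.4.
Equity: weight = 5622/11826.4 = 0.4754; cost = 7.17%.
Preferred: weight = 292.4/11826.4 = 0.0247; cost = 7.25%.
Revolver drawn: weight = 2252/11826.4 = 0.1904; after-tax cost = 4.45% × (1 − 21.8%) = 3.4799%.
Mortgage bonds: weight = 2455/11826.4 = 0.2076; after-tax cost = 8.4% × (1 − 21.8%) = 6.5688%.
Subordinated notes: weight = 1205/11826.4 = 0.1019; after-tax cost = 7.5% × (1 − 21.8%) = 5.8650%.
WACC = 0.4754 × 7.1700% + 0.0247 × 7.2500% + 0.1904 × 3.4799% + 0.2076 × 6.5688% + 0.1019 × 5.8650% = 6.2115%.

6.21%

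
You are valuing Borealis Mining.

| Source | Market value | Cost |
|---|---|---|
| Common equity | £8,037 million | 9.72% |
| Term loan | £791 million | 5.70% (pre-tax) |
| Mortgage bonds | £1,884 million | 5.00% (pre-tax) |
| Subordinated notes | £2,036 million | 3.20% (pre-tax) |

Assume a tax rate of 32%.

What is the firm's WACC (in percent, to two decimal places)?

7.22%

Total capital V = 8037 + 791 + 1884 + 2036 = 12748.
Equity: weight = 8037/12748 = 0.6305; cost = 9.72%.
Term loan: weight = 791/12748 = 0.0620; after-tax cost = 5.7% × (1 − 32%) = 3.8760%.
Mortgage bonds: weight = 1884/12748 = 0.1478; after-tax cost = 5% × (1 − 32%) = 3.4000%.
Subordinated notes: weight = 2036/12748 = 0.1597; after-tax cost = 3.2% × (1 − 32%) = 2.1760%.
WACC = 0.6305 × 9.7200% + 0.0620 × 3.8760% + 0.1478 × 3.4000% + 0.1597 × 2.1760% = 7.2185%.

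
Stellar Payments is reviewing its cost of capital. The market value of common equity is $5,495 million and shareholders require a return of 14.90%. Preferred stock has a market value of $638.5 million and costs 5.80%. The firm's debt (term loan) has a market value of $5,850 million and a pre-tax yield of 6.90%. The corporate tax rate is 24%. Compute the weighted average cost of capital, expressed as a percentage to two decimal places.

9.70%

Total capital V = 5495 + 638.5 + 5850 = 11983.5.
Equity: weight = 5495/11983.5 = 0.4585; cost = 14.9%.
Preferred: weight = 638.5/11983.5 = 0.0533; cost = 5.8%.
Term loan: weight = 5850/11983.5 = 0.4882; after-tax cost = 6.9% × (1 − 24%) = 5.2440%.
WACC = 0.4585 × 14.9000% + 0.0533 × 5.8000% + 0.4882 × 5.2440% = 9.7014%.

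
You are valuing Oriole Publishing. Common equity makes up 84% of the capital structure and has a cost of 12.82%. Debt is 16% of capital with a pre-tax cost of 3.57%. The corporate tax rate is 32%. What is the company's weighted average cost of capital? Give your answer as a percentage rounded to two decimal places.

11.16%

After-tax cost of debt = 3.57% × (1 − 32%) = 2.4276%.
WACC = 0.840 × 12.8200% + 0.160 × 2.4276% = 11.1572%.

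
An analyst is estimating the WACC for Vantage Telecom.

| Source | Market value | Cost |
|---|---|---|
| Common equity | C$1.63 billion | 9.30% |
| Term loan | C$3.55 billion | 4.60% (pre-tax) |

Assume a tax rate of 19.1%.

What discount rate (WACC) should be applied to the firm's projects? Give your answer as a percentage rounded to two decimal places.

5.48%

Total capital V = 1.63 + 3.55 = 5.18.
Equity: weight = 1.63/5.18 = 0.3147; cost = 9.3%.
Term loan: weight = 3.55/5.18 = 0.6853; after-tax cost = 4.6% × (1 − 19.1%) = 3.7214%.
WACC = 0.3147 × 9.3000% + 0.6853 × 3.7214% = 5.4768%.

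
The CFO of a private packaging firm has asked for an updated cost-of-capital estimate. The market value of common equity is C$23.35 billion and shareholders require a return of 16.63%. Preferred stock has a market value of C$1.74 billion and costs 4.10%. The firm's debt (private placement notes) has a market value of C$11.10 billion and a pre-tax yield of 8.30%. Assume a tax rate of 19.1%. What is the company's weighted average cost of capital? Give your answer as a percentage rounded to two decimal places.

Total capital V = 23.35 + 1.74 + 11.1 = 36.19.
Equity: weight = 23.35/36.19 = 0.6452; cost = 16.63%.
Preferred: weight = 1.74/36.19 = 0.0481; cost = 4.1%.
Private placement notes: weight = 11.1/36.19 = 0.3067; after-tax cost = 8.3% × (1 − 19.1%) = 6.7147%.
WACC = 0.6452 × 16.6300% + 0.0481 × 4.1000% + 0.3067 × 6.7147% = 12.9864%.

12.99%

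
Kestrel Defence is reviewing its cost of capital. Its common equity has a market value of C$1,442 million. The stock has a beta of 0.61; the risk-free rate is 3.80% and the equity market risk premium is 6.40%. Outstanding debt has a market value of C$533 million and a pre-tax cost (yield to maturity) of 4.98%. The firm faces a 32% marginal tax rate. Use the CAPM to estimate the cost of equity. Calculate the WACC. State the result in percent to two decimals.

6.54%

Cost of equity via CAPM: Re = 3.8% + 0.61 × 6.4% = 7.7040%.
Total capital V = 1442 + 533 = 1975.
Equity: weight = 1442/1975 = 0.7301; cost = 7.704%.
Debt: weight = 533/1975 = 0.2699; after-tax cost = 4.98% × (1 − 32%) = 3.3864%.
WACC = 0.7301 × 7.7040% + 0.2699 × 3.3864% = 6.5388%.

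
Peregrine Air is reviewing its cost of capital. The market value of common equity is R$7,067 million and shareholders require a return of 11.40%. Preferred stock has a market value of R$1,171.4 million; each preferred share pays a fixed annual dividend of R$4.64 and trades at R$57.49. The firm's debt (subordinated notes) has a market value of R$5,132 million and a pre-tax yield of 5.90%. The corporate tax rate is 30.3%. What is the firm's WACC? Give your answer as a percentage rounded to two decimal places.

8.31%

Cost of preferred: Rp = 4.64 / 57.49 = 8.0710%.
Total capital V = 7067 + 1171.4 + 5132 = 13370.4.
Equity: weight = 7067/13370.4 = 0.5286; cost = 11.4%.
Preferred: weight = 1171.4/13370.4 = 0.0876; cost = 8.071%.
Subordinated notes: weight = 5132/13370.4 = 0.3838; after-tax cost = 5.9% × (1 − 30.3%) = 4.1123%.
WACC = 0.5286 × 11.4000% + 0.0876 × 8.0710% + 0.3838 × 4.1123% = 8.3111%.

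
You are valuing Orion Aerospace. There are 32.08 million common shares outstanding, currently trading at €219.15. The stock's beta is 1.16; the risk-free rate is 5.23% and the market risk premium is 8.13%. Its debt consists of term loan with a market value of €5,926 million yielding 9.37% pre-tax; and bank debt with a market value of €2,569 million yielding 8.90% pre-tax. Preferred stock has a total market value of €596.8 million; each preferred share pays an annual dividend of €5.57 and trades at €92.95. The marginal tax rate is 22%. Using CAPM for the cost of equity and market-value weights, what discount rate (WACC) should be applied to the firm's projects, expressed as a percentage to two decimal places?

Cost of equity via CAPM: Re = 5.23% + 1.16 × 8.13% = 14.6608%.
Cost of preferred: Rp = 5.57 / 92.95 = 5.9925%.
Market value of equity E = 219.15 × 32.08m = 7030.332m.
Total capital V = 7030.332 + 596.8 + 5926 + 2569 = 16122.132.
Equity: weight = 7030.332/16122.132 = 0.4361; cost = 14.6608%.
Preferred: weight = 596.8/16122.132 = 0.0370; cost = 5.9925%.
Term loan: weight = 5926/16122.132 = 0.3676; after-tax cost = 9.37% × (1 − 22%) = 7.3086%.
Bank debt: weight = 2569/16122.132 = 0.1593; after-tax cost = 8.9% × (1 − 22%) = 6.9420%.
WACC = 0.4361 × 14.6608% + 0.0370 × 5.9925% + 0.3676 × 7.3086% + 0.1593 × 6.9420% = 10.4075%.

10.41%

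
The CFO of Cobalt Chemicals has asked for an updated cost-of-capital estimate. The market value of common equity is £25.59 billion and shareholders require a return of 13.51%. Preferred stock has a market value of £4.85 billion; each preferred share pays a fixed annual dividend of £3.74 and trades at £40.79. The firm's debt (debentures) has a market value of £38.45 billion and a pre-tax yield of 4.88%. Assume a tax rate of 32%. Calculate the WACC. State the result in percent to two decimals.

7.52%

Cost of preferred: Rp = 3.74 / 40.79 = 9.1689%.
Total capital V = 25.59 + 4.85 + 38.45 = 68.89.
Equity: weight = 25.59/68.89 = 0.3715; cost = 13.51%.
Preferred: weight = 4.85/68.89 = 0.0704; cost = 9.1689%.
Debentures: weight = 38.45/68.89 = 0.5581; after-tax cost = 4.88% × (1 − 32%) = 3.3184%.
WACC = 0.3715 × 13.5100% + 0.0704 × 9.1689% + 0.5581 × 3.3184% = 7.5161%.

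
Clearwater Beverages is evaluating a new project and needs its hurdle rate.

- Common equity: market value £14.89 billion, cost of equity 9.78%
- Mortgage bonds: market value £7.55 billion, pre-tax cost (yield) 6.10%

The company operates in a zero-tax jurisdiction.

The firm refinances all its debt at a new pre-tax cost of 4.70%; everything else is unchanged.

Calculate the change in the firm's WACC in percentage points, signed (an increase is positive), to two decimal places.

-0.47 pp

Current WACC:
Total capital V = 14.89 + 7.55 = 22.44.
Equity: weight = 14.89/22.44 = 0.6635; cost = 9.78%.
Mortgage bonds: weight = 7.55/22.44 = 0.3365; after-tax cost = 6.1% × (1 − 0%) = 6.1000%.
WACC = 0.6635 × 9.7800% + 0.3365 × 6.1000% = 8.5419%.
After the change:
Total capital V = 14.89 + 7.55 = 22.44.
Equity: weight = 14.89/22.44 = 0.6635; cost = 9.78%.
Mortgage bonds: weight = 7.55/22.44 = 0.3365; after-tax cost = 4.7% × (1 − 0%) = 4.7000%.
WACC = 0.6635 × 9.7800% + 0.3365 × 4.7000% = 8.0708%.
Change in WACC = 8.0708% − 8.5419% = -0.4710 pp.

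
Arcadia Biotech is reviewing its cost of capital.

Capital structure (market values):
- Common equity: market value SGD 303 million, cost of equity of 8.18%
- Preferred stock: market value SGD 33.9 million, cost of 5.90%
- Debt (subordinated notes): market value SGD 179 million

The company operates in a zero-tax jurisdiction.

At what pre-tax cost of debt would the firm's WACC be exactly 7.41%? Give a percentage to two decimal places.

Total capital V = 303 + 33.9 + 179 = 515.9.
Equity weight = 303/515.9 = 0.5873.
Preferred weight = 33.9/515.9 = 0.0657.
Subordinated notes weight = 179/515.9 = 0.3470.
Equity contribution = 0.5873 × 8.18% = 4.8043%.
Preferred contribution = 0.0657 × 5.9% = 0.3877%.
Remaining for debt = 7.41% − 5.1920% = 2.2180%.
Rd × (1 − 0%) × 0.3470 = 2.2180%  ⇒  Rd = 6.3926%.

6.39%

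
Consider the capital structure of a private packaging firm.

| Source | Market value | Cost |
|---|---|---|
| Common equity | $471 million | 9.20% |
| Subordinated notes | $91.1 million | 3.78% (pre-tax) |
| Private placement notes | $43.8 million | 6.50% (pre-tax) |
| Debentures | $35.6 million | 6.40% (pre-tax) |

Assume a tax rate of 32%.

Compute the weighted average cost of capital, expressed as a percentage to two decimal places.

7.66%

Total capital V = 471 + 91.1 + 43.8 + 35.6 = 641.5.
Equity: weight = 471/641.5 = 0.7342; cost = 9.2%.
Subordinated notes: weight = 91.1/641.5 = 0.1420; after-tax cost = 3.78% × (1 − 32%) = 2.5704%.
Private placement notes: weight = 43.8/641.5 = 0.0683; after-tax cost = 6.5% × (1 − 32%) = 4.4200%.
Debentures: weight = 35.6/641.5 = 0.0555; after-tax cost = 6.4% × (1 − 32%) = 4.3520%.
WACC = 0.7342 × 9.2000% + 0.1420 × 2.5704% + 0.0683 × 4.4200% + 0.0555 × 4.3520% = 7.6631%.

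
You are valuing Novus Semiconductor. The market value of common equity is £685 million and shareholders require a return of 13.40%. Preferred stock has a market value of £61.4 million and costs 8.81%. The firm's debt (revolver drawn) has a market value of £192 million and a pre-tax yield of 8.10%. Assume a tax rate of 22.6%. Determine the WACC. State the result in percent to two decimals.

Total capital V = 685 + 61.4 + 192 = 938.4.
Equity: weight = 685/938.4 = 0.7300; cost = 13.4%.
Preferred: weight = 61.4/938.4 = 0.0654; cost = 8.81%.
Revolver drawn: weight = 192/938.4 = 0.2046; after-tax cost = 8.1% × (1 − 22.6%) = 6.2694%.
WACC = 0.7300 × 13.4000% + 0.0654 × 8.8100% + 0.2046 × 6.2694% = 11.6407%.

11.64%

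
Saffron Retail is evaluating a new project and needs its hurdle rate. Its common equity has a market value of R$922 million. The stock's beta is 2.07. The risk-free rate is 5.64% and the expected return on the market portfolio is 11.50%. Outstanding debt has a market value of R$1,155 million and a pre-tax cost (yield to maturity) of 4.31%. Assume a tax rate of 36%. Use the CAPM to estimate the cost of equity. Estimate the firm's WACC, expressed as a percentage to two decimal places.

Market risk premium = 11.5% − 5.64% = 5.86%.
Cost of equity via CAPM: Re = 5.64% + 2.07 × 5.86% = 17.7702%.
Total capital V = 922 + 1155 = 2077.
Equity: weight = 922/2077 = 0.4439; cost = 17.7702%.
Debt: weight = 1155/2077 = 0.5561; after-tax cost = 4.31% × (1 − 36%) = 2.7584%.
WACC = 0.4439 × 17.7702% + 0.5561 × 2.7584% = 9.4223%.

9.42%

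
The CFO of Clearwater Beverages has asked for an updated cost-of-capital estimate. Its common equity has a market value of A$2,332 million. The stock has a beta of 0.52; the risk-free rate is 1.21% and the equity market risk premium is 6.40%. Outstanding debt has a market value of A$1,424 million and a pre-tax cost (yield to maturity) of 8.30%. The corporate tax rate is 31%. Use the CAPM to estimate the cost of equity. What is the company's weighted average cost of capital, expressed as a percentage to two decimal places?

4.99%

Cost of equity via CAPM: Re = 1.21% + 0.52 × 6.4% = 4.5380%.
Total capital V = 2332 + 1424 = 3756.
Equity: weight = 2332/3756 = 0.6209; cost = 4.538%.
Debt: weight = 1424/3756 = 0.3791; after-tax cost = 8.3% × (1 − 31%) = 5.7270%.
WACC = 0.6209 × 4.5380% + 0.3791 × 5.7270% = 4.9888%.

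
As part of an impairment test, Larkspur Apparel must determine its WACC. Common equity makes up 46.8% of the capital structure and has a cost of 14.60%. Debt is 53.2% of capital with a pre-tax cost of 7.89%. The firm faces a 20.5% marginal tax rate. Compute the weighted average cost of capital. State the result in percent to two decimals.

After-tax cost of debt = 7.89% × (1 − 20.5%) = 6.2725%.
WACC = 0.468 × 14.6000% + 0.532 × 6.2725% = 10.1698%.

10.17%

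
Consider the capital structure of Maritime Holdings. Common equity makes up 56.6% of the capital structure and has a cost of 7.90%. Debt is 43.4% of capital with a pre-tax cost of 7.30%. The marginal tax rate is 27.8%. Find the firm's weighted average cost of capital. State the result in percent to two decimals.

After-tax cost of debt = 7.3% × (1 − 27.8%) = 5.2706%.
WACC = 0.566 × 7.9000% + 0.434 × 5.2706% = 6.7588%.

6.76%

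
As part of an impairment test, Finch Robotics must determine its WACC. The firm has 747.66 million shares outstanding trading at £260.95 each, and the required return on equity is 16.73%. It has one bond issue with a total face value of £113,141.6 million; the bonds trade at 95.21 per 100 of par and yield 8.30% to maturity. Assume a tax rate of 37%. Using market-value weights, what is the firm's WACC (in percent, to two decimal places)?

Market value of equity E = 260.95 × 747.66m = 195101.877m. Market value of debt D = 113141.6m × 95.21/100 = 107722.11736m.
Total capital V = 195101.877 + 107722.11736 = 302823.99436.
Equity: weight = 195101.877/302823.99436 = 0.6443; cost = 16.73%.
Bonds outstanding: weight = 107722.11736/302823.99436 = 0.3557; after-tax cost = 8.3% × (1 − 37%) = 5.2290%.
WACC = 0.6443 × 16.7300% + 0.3557 × 5.2290% = 12.6388%.

12.64%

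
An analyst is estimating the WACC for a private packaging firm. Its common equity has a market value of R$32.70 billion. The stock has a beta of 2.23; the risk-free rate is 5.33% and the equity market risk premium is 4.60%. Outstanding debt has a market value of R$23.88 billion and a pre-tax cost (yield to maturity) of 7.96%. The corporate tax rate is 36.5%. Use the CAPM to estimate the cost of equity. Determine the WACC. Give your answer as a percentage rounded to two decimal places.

11.14%

Cost of equity via CAPM: Re = 5.33% + 2.23 × 4.6% = 15.5880%.
Total capital V = 32.7 + 23.88 = 56.58.
Equity: weight = 32.7/56.58 = 0.5779; cost = 15.588%.
Debt: weight = 23.88/56.58 = 0.4221; after-tax cost = 7.96% × (1 − 36.5%) = 5.0546%.
WACC = 0.5779 × 15.5880% + 0.4221 × 5.0546% = 11.1423%.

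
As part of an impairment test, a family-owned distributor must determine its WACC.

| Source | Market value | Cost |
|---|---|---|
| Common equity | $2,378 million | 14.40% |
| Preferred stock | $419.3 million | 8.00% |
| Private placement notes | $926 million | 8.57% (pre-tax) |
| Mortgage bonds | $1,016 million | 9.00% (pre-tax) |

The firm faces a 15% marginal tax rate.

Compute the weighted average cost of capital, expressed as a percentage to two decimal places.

11.00%

Total capital V = 2378 + 419.3 + 926 + 1016 = 4739.3.
Equity: weight = 2378/4739.3 = 0.5018; cost = 14.4%.
Preferred: weight = 419.3/4739.3 = 0.0885; cost = 8%.
Private placement notes: weight = 926/4739.3 = 0.1954; after-tax cost = 8.57% × (1 − 15%) = 7.2845%.
Mortgage bonds: weight = 1016/4739.3 = 0.2144; after-tax cost = 9% × (1 − 15%) = 7.6500%.
WACC = 0.5018 × 14.4000% + 0.0885 × 8.0000% + 0.1954 × 7.2845% + 0.2144 × 7.6500% = 10.9964%.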